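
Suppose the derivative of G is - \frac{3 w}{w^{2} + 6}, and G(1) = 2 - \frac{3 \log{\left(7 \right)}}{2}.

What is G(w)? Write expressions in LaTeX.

G(w) = 2 - \frac{3 \log{\left(w^{2} + 6 \right)}}{2}

The substitution u = w^{2} + 6 works: G'(w) is exactly (dG/du)*(du/dw) for that inner function.
A general antiderivative is - \frac{3 \log{\left(w^{2} + 6 \right)}}{2} + C.
The condition gives C = 2 - \frac{3 \log{\left(7 \right)}}{2} - (- \frac{3 \log{\left(7 \right)}}{2}) = 2.
So G(w) = 2 - \frac{3 \log{\left(w^{2} + 6 \right)}}{2}.
Check: d/dw[2 - \frac{3 \log{\left(w^{2} + 6 \right)}}{2}] = - \frac{3 w}{w^{2} + 6} = G'(w).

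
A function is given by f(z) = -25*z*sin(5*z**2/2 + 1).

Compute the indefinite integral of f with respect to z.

The substitution u = 5*z**2/2 + 1 works: f is exactly (dF/du)*(du/dz) for that inner function.
Check: d/dz[5*cos(5*z**2/2 + 1)] = -25*z*sin(5*z**2/2 + 1) = f(z).

F(z) = 5*cos(5*z**2/2 + 1) + C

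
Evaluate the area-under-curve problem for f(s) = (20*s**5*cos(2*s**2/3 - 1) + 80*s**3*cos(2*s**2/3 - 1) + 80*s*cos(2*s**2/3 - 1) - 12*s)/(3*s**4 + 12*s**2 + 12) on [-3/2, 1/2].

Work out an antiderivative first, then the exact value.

Antiderivative: F(s) = 5*sin(2*s**2/3 - 1) + 2/(s**2 + 2); value = -5*sin(5/6) - 5*sin(1/2) + 64/153

Since d/ds undoes antidifferentiation here, F'(s) = f(s) is required of F(s).
F(s) = 5*sin(2*s**2/3 - 1) + 2/(s**2 + 2) is an antiderivative of f.
Check: d/ds[5*sin(2*s**2/3 - 1) + 2/(s**2 + 2)] = (20*s**5*cos(2*s**2/3 - 1) + 80*s**3*cos(2*s**2/3 - 1) + 80*s*cos(2*s**2/3 - 1) - 12*s)/(3*s**4 + 12*s**2 + 12) = f(s).
F(1/2) = 8/9 - 5*sin(5/6); F(-3/2) = 8/17 + 5*sin(1/2).
Integral = F(1/2) - F(-3/2) = -5*sin(5/6) - 5*sin(1/2) + 64/153.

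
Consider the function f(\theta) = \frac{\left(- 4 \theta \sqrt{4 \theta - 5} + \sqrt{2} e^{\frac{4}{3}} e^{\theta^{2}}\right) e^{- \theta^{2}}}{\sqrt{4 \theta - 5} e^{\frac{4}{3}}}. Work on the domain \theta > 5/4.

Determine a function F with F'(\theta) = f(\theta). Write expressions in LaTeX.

An antiderivative is F(\theta) = \sqrt{2 \theta - \frac{5}{2}} + \frac{2 e^{- \theta^{2}}}{e^{\frac{4}{3}}}.

An antiderivative F(\theta) passes only if d/d\theta[F] lands on f(\theta) exactly.
Check: d/d\theta[\sqrt{2 \theta - \frac{5}{2}} + \frac{2 e^{- \theta^{2}}}{e^{\frac{4}{3}}}] = \frac{\left(- 4 \theta \sqrt{4 \theta - 5} + \sqrt{2} e^{\frac{4}{3}} e^{\theta^{2}}\right) e^{- \theta^{2}}}{\sqrt{4 \theta - 5} e^{\frac{4}{3}}} = f(\theta).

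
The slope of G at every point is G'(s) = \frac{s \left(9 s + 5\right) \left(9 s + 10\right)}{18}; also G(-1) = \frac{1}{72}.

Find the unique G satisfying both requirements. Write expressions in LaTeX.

The substitution u = - \frac{3 s^{2}}{2} - \frac{5 s}{3} works: G'(s) is exactly (dG/du)*(du/ds) for that inner function.
A general antiderivative is \frac{\left(- \frac{3 s^{2}}{2} - \frac{5 s}{3}\right)^{2}}{2} + C.
The condition gives C = \frac{1}{72} - (\frac{1}{72}) = 0.
So G(s) = \frac{s^{2} \left(- 9 s - 10\right)^{2}}{72}.
Check: d/ds[\frac{s^{2} \left(- 9 s - 10\right)^{2}}{72}] = \frac{9 s^{3}}{2} + \frac{15 s^{2}}{2} + \frac{25 s}{9}, which equals G'(s).

G(s) = \frac{s^{2} \left(- 9 s - 10\right)^{2}}{72}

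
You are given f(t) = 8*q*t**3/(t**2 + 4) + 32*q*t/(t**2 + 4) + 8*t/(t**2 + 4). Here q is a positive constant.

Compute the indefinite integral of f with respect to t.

F(t) = 4*(q*t**2 + log(t**2/2 + 2)) + C

The integrand splits into summands that can be handled one at a time.
Check: d/dt[4*(q*t**2 + log(t**2/2 + 2))] = (8*q*t**3 + 32*q*t + 8*t)/(t**2 + 4), which equals f(t).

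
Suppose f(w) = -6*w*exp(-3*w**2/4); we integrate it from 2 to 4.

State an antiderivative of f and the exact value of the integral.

f matches the chain-rule pattern g'(h)*h' with inner function h(w) = -3*w**2/4; substituting u = h(w) collapses the integral.
F(w) = 4*exp(-3*w**2/4) is an antiderivative of f.
Check: d/dw[4*exp(-3*w**2/4)] = -6*w*exp(-3*w**2/4) = f(w).
F(4) = 4*exp(-12); F(2) = 4*exp(-3).
Integral = F(4) - F(2) = -4*exp(-3) + 4*exp(-12).

Antiderivative: F(w) = 4*exp(-3*w**2/4); value = -4*exp(-3) + 4*exp(-12)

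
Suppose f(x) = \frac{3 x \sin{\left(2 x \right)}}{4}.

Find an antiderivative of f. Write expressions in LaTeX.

An antiderivative is F(x) = - \frac{3 \left(2 x \cos{\left(2 x \right)} - \sin{\left(2 x \right)}\right)}{16}.

Since d/dx undoes antidifferentiation here, F'(x) = f(x) is required of F(x).
Check: d/dx[- \frac{3 \left(2 x \cos{\left(2 x \right)} - \sin{\left(2 x \right)}\right)}{16}] = \frac{3 x \sin{\left(2 x \right)}}{4} = f(x).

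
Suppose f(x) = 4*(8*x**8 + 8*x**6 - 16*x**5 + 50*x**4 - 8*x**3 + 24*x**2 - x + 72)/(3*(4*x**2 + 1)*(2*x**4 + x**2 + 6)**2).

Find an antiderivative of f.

Any candidate F(x) must reproduce f(x) exactly when differentiated.
Check: d/dx[2*(4*x**4*atan(2*x) + 2*x**2*atan(2*x) + 12*atan(2*x) + 1)/(3*(2*x**4 + x**2 + 6))] = (32*x**8 + 32*x**6 - 64*x**5 + 200*x**4 - 32*x**3 + 96*x**2 - 4*x + 288)/(48*x**10 + 60*x**8 + 312*x**6 + 219*x**4 + 468*x**2 + 108), which equals f(x).

An antiderivative is F(x) = 2*(4*x**4*atan(2*x) + 2*x**2*atan(2*x) + 12*atan(2*x) + 1)/(3*(2*x**4 + x**2 + 6)).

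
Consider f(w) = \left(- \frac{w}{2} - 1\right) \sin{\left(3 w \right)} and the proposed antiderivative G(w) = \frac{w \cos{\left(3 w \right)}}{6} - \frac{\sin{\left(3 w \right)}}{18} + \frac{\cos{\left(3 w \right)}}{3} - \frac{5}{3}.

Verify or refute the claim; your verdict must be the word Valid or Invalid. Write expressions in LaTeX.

d/dw[G] = - \frac{w \sin{\left(3 w \right)}}{2} - \sin{\left(3 w \right)}
This equals f(w) exactly, so the claim holds.

Valid - differentiating G returns exactly f.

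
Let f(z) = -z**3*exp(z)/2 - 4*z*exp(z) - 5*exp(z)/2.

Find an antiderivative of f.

An antiderivative is F(z) = -z**3*exp(z)/2 + 3*z**2*exp(z)/2 - 7*z*exp(z) + 9*exp(z)/2.

Recognize the product-rule pattern: f = u'v + uv' with u = -z**3/2 + 3*z**2/2 - 7*z + 9/2, v = exp(z), so integration by parts undoes it.
Check: d/dz[-z**3*exp(z)/2 + 3*z**2*exp(z)/2 - 7*z*exp(z) + 9*exp(z)/2] = -z**3*exp(z)/2 - 4*z*exp(z) - 5*exp(z)/2 = f(z).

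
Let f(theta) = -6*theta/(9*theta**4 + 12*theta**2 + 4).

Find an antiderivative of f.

An antiderivative is F(theta) = 1/(3*theta**2 + 2).

The substitution u = 3*theta**2 + 2 works: f is exactly (dF/du)*(du/dtheta) for that inner function.
Check: d/dtheta[1/(3*theta**2 + 2)] = -6*theta/(9*theta**4 + 12*theta**2 + 4) = f(theta).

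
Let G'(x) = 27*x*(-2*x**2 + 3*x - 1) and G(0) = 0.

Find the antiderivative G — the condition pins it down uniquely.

G(x) = -3*(-3*x**2 + 3*x)**2/2

G'(x) matches the chain-rule pattern g'(h)*h' with inner function h(x) = -3*x**2 + 3*x; substituting u = h(x) collapses the integral.
A general antiderivative is -3*(-3*x**2 + 3*x)**2/2 + C.
The condition gives C = 0 - (0) = 0.
So G(x) = -3*(-3*x**2 + 3*x)**2/2.
Check: d/dx[-3*(-3*x**2 + 3*x)**2/2] = -54*x**3 + 81*x**2 - 27*x, which equals G'(x).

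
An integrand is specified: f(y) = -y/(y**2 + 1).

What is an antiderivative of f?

An antiderivative is F(y) = -log(y**2/2 + 1/2)/2.

f matches the chain-rule pattern g'(h)*h' with inner function h(y) = y**2/2 + 1/2; substituting u = h(y) collapses the integral.
Check: d/dy[-log(y**2/2 + 1/2)/2] = -y/(y**2 + 1) = f(y).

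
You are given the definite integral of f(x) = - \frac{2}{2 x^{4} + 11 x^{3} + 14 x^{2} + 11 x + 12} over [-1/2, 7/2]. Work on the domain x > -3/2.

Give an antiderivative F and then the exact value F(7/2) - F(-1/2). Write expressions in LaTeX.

Antiderivative: F(x) = - \frac{8 \log{\left(x + \frac{3}{2} \right)}}{65} + \frac{2 \log{\left(x + 4 \right)}}{85} + \frac{11 \log{\left(x^{2} + 1 \right)}}{221} - \frac{20 \operatorname{atan}{\left(x \right)}}{221}; value = - \frac{8 \log{\left(5 \right)}}{65} - \frac{20 \operatorname{atan}{\left(\frac{7}{2} \right)}}{221} - \frac{20 \operatorname{atan}{\left(\frac{1}{2} \right)}}{221} - \frac{2 \log{\left(\frac{7}{2} \right)}}{85} - \frac{11 \log{\left(\frac{5}{4} \right)}}{221} + \frac{2 \log{\left(\frac{15}{2} \right)}}{85} + \frac{11 \log{\left(\frac{53}{4} \right)}}{221}

Factor the denominator (\left(x + 4\right) \left(2 x + 3\right) \left(x^{2} + 1\right)) and decompose: f = \frac{2 \left(11 x - 10\right)}{221 \left(x^{2} + 1\right)} - \frac{16}{65 \left(2 x + 3\right)} + \frac{2}{85 \left(x + 4\right)}; each piece integrates to a log, atan, or power term.
F(x) = - \frac{8 \log{\left(x + \frac{3}{2} \right)}}{65} + \frac{2 \log{\left(x + 4 \right)}}{85} + \frac{11 \log{\left(x^{2} + 1 \right)}}{221} - \frac{20 \operatorname{atan}{\left(x \right)}}{221} is an antiderivative of f.
Check: d/dx[- \frac{8 \log{\left(x + \frac{3}{2} \right)}}{65} + \frac{2 \log{\left(x + 4 \right)}}{85} + \frac{11 \log{\left(x^{2} + 1 \right)}}{221} - \frac{20 \operatorname{atan}{\left(x \right)}}{221}] = - \frac{2}{2 x^{4} + 11 x^{3} + 14 x^{2} + 11 x + 12} = f(x).
F(7/2) = - \frac{8 \log{\left(5 \right)}}{65} - \frac{20 \operatorname{atan}{\left(\frac{7}{2} \right)}}{221} + \frac{2 \log{\left(\frac{15}{2} \right)}}{85} + \frac{11 \log{\left(\frac{53}{4} \right)}}{221}; F(-1/2) = \frac{11 \log{\left(\frac{5}{4} \right)}}{221} + \frac{2 \log{\left(\frac{7}{2} \right)}}{85} + \frac{20 \operatorname{atan}{\left(\frac{1}{2} \right)}}{221}.
Integral = F(7/2) - F(-1/2) = - \frac{8 \log{\left(5 \right)}}{65} - \frac{20 \operatorname{atan}{\left(\frac{7}{2} \right)}}{221} - \frac{20 \operatorname{atan}{\left(\frac{1}{2} \right)}}{221} - \frac{2 \log{\left(\frac{7}{2} \right)}}{85} - \frac{11 \log{\left(\frac{5}{4} \right)}}{221} + \frac{2 \log{\left(\frac{15}{2} \right)}}{85} + \frac{11 \log{\left(\frac{53}{4} \right)}}{221}.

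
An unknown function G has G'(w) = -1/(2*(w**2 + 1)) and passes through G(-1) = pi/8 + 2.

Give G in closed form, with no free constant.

G(w) = (4 - atan(w))/2

Recover the given G'(w) by differentiating a candidate G(w); any mismatch rules it out.
A general antiderivative is -atan(w)/2 + C.
The condition gives C = pi/8 + 2 - (pi/8) = 2.
So G(w) = (4 - atan(w))/2.
Check: d/dw[(4 - atan(w))/2] = -1/(2*w**2 + 2), which equals G'(w).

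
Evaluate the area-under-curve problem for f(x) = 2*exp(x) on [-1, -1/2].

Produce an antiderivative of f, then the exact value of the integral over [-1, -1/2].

Antiderivative: F(x) = 2*exp(x); value = -2*exp(-1) + 2*exp(-1/2)

A first test for any F(x): its x-derivative must equal f(x) identically.
F(x) = 2*exp(x) is an antiderivative of f.
Check: d/dx[2*exp(x)] = 2*exp(x) = f(x).
F(-1/2) = 2*exp(-1/2); F(-1) = 2*exp(-1).
Integral = F(-1/2) - F(-1) = -2*exp(-1) + 2*exp(-1/2).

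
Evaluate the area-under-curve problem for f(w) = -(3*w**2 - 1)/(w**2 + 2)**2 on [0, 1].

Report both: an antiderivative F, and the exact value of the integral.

A candidate is checked by its d/dw: the result must match f(w).
F(w) = 7*w/(4*w**2 + 8) - 5*sqrt(2)*atan(sqrt(2)*w/2)/8 is an antiderivative of f.
Check: d/dw[7*w/(4*w**2 + 8) - 5*sqrt(2)*atan(sqrt(2)*w/2)/8] = (1 - 3*w**2)/(w**4 + 4*w**2 + 4), which equals f(w).
F(1) = -5*sqrt(2)*atan(sqrt(2)/2)/8 + 7/12; F(0) = 0.
Integral = F(1) - F(0) = -5*sqrt(2)*atan(sqrt(2)/2)/8 + 7/12.

Antiderivative: F(w) = 7*w/(4*w**2 + 8) - 5*sqrt(2)*atan(sqrt(2)*w/2)/8; value = -5*sqrt(2)*atan(sqrt(2)/2)/8 + 7/12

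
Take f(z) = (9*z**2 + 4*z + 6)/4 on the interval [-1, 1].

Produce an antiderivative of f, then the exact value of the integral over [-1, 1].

A first test for any F(z): its z-derivative must equal f(z) identically.
F(z) = 3*z**3/4 + z**2/2 + 3*z/2 is an antiderivative of f.
Check: d/dz[3*z**3/4 + z**2/2 + 3*z/2] = 9*z**2/4 + z + 3/2, which equals f(z).
F(1) = 11/4; F(-1) = -7/4.
Integral = F(1) - F(-1) = 9/2.

Antiderivative: F(z) = 3*z**3/4 + z**2/2 + 3*z/2; value = 9/2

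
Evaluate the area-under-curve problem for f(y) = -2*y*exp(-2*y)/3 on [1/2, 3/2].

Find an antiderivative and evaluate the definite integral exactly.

Antiderivative: F(y) = (2*y + 1)*exp(-2*y)/6; value = -exp(-1)/3 + 2*exp(-3)/3

Recognize the product-rule pattern: f = u'v + uv' with u = y/3 + 1/6, v = exp(-2*y), so integration by parts undoes it.
F(y) = (2*y + 1)*exp(-2*y)/6 is an antiderivative of f.
Check: d/dy[(2*y + 1)*exp(-2*y)/6] = -2*y*exp(-2*y)/3 = f(y).
F(3/2) = 2*exp(-3)/3; F(1/2) = exp(-1)/3.
Integral = F(3/2) - F(1/2) = -exp(-1)/3 + 2*exp(-3)/3.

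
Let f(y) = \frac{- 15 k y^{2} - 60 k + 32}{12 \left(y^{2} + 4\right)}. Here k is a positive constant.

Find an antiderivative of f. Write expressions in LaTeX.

Differentiate the proposed F(y) back; it has to land on f(y) exactly.
Check: d/dy[- \frac{5 k y}{4} + \frac{4 \operatorname{atan}{\left(\frac{y}{2} \right)}}{3}] = \frac{- 15 k y^{2} - 60 k + 32}{12 y^{2} + 48}, which equals f(y).

An antiderivative is F(y) = - \frac{5 k y}{4} + \frac{4 \operatorname{atan}{\left(\frac{y}{2} \right)}}{3}.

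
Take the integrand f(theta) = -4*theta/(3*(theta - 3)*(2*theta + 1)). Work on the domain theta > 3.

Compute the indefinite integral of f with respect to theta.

The denominator factors as 3*(theta - 3)*(2*theta + 1); partial fractions split f into directly integrable pieces: -4/(21*(2*theta + 1)) - 4/(7*(theta - 3)).
Check: d/dtheta[-4*log(theta - 3)/7 - 2*log(theta + 1/2)/21] = -4*theta/(6*theta**2 - 15*theta - 9), which equals f(theta).

F(theta) = -4*log(theta - 3)/7 - 2*log(theta + 1/2)/21 + C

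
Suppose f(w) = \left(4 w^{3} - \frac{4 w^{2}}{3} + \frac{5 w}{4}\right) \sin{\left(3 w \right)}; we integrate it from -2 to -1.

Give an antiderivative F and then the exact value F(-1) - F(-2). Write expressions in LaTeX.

Antiderivative: F(w) = - \frac{4 w^{3} \cos{\left(3 w \right)}}{3} + \frac{4 w^{2} \sin{\left(3 w \right)}}{3} + \frac{4 w^{2} \cos{\left(3 w \right)}}{9} - \frac{8 w \sin{\left(3 w \right)}}{27} + \frac{17 w \cos{\left(3 w \right)}}{36} - \frac{17 \sin{\left(3 w \right)}}{108} - \frac{8 \cos{\left(3 w \right)}}{81}; value = - \frac{1847 \cos{\left(6 \right)}}{162} + \frac{623 \sin{\left(6 \right)}}{108} + \frac{391 \cos{\left(3 \right)}}{324} - \frac{53 \sin{\left(3 \right)}}{36}

Whatever form F(w) takes, F'(w) = f(w) is non-negotiable.
F(w) = - \frac{4 w^{3} \cos{\left(3 w \right)}}{3} + \frac{4 w^{2} \sin{\left(3 w \right)}}{3} + \frac{4 w^{2} \cos{\left(3 w \right)}}{9} - \frac{8 w \sin{\left(3 w \right)}}{27} + \frac{17 w \cos{\left(3 w \right)}}{36} - \frac{17 \sin{\left(3 w \right)}}{108} - \frac{8 \cos{\left(3 w \right)}}{81} is an antiderivative of f.
Check: d/dw[- \frac{4 w^{3} \cos{\left(3 w \right)}}{3} + \frac{4 w^{2} \sin{\left(3 w \right)}}{3} + \frac{4 w^{2} \cos{\left(3 w \right)}}{9} - \frac{8 w \sin{\left(3 w \right)}}{27} + \frac{17 w \cos{\left(3 w \right)}}{36} - \frac{17 \sin{\left(3 w \right)}}{108} - \frac{8 \cos{\left(3 w \right)}}{81}] = 4 w^{3} \sin{\left(3 w \right)} - \frac{4 w^{2} \sin{\left(3 w \right)}}{3} + \frac{5 w \sin{\left(3 w \right)}}{4}, which equals f(w).
F(-1) = \frac{391 \cos{\left(3 \right)}}{324} - \frac{53 \sin{\left(3 \right)}}{36}; F(-2) = - \frac{623 \sin{\left(6 \right)}}{108} + \frac{1847 \cos{\left(6 \right)}}{162}.
Integral = F(-1) - F(-2) = - \frac{1847 \cos{\left(6 \right)}}{162} + \frac{623 \sin{\left(6 \right)}}{108} + \frac{391 \cos{\left(3 \right)}}{324} - \frac{53 \sin{\left(3 \right)}}{36}.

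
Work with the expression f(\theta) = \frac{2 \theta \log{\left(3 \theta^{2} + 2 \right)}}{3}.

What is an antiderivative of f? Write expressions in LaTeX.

An antiderivative is F(\theta) = \frac{\theta^{2} \log{\left(3 \theta^{2} + 2 \right)}}{3} - \frac{\theta^{2}}{3} + \frac{2 \log{\left(3 \theta^{2} + 2 \right)}}{9}.

A candidate is checked by its d/d\theta: the result must match f(\theta).
Check: d/d\theta[\frac{\theta^{2} \log{\left(3 \theta^{2} + 2 \right)}}{3} - \frac{\theta^{2}}{3} + \frac{2 \log{\left(3 \theta^{2} + 2 \right)}}{9}] = \frac{2 \theta \log{\left(3 \theta^{2} + 2 \right)}}{3} = f(\theta).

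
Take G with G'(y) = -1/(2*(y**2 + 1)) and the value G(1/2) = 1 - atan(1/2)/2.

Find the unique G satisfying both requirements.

A first test for any G(y): its y-derivative must equal the given G'(y).
A general antiderivative is -atan(y)/2 + C.
The condition gives C = 1 - atan(1/2)/2 - (-atan(1/2)/2) = 1.
So G(y) = -(atan(y) - 2)/2.
Check: d/dy[-(atan(y) - 2)/2] = -1/(2*y**2 + 2), which equals G'(y).

G(y) = -(atan(y) - 2)/2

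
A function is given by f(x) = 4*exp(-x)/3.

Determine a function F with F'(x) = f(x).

An antiderivative is F(x) = -4*exp(-x)/3.

An antiderivative F(x) passes only if d/dx[F] lands on f(x) exactly.
Check: d/dx[-4*exp(-x)/3] = 4*exp(-x)/3 = f(x).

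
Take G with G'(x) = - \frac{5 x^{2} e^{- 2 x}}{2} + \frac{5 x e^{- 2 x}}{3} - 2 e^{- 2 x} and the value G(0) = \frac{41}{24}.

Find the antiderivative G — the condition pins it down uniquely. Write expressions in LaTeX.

G'(x) has the shape u'v + uv' for u = \frac{5 x^{2}}{4} + \frac{5 x}{12} + \frac{29}{24} and v = e^{- 2 x} — it is the derivative of the product u*v.
A general antiderivative is \frac{\left(30 x^{2} + 10 x + 29\right) e^{- 2 x}}{24} + C.
The condition gives C = \frac{41}{24} - (\frac{29}{24}) = \frac{1}{2}.
So G(x) = \frac{\left(30 x^{2} + 10 x + 29\right) e^{- 2 x}}{24} + \frac{1}{2}.
Check: d/dx[\frac{\left(30 x^{2} + 10 x + 29\right) e^{- 2 x}}{24} + \frac{1}{2}] = \frac{\left(- 15 x^{2} + 10 x - 12\right) e^{- 2 x}}{6}, which equals G'(x).

G(x) = \frac{\left(30 x^{2} + 10 x + 29\right) e^{- 2 x}}{24} + \frac{1}{2}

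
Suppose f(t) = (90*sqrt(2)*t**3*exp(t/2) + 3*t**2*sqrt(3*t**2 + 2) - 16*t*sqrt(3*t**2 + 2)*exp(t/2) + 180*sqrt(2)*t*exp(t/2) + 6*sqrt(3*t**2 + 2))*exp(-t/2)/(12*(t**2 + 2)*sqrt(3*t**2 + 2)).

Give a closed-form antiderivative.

An antiderivative is F(t) = sqrt(2)*(30*sqrt(3*t**2 + 2)*exp(t/2) - 4*sqrt(2)*exp(t/2)*log(t**2 + 2) - 4*sqrt(2)*exp(t/2)*log(3) - 3*sqrt(2))*exp(-t/2)/12.

Differentiate the proposed F(t) back; it has to land on f(t) exactly.
Check: d/dt[sqrt(2)*(30*sqrt(3*t**2 + 2)*exp(t/2) - 4*sqrt(2)*exp(t/2)*log(t**2 + 2) - 4*sqrt(2)*exp(t/2)*log(3) - 3*sqrt(2))*exp(-t/2)/12] = (90*sqrt(2)*t**3*exp(t/2) + 3*t**2*sqrt(3*t**2 + 2) - 16*t*sqrt(3*t**2 + 2)*exp(t/2) + 180*sqrt(2)*t*exp(t/2) + 6*sqrt(3*t**2 + 2))/(12*t**2*sqrt(3*t**2 + 2)*exp(t/2) + 24*sqrt(3*t**2 + 2)*exp(t/2)), which equals f(t).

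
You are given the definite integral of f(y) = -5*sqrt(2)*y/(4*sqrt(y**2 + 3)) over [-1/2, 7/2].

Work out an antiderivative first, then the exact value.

Antiderivative: F(y) = -5*sqrt(2*y**2 + 6)/4; value = -5*sqrt(122)/8 + 5*sqrt(26)/8

f matches the chain-rule pattern g'(h)*h' with inner function h(y) = 2*y**2 + 6; substituting u = h(y) collapses the integral.
F(y) = -5*sqrt(2*y**2 + 6)/4 is an antiderivative of f.
Check: d/dy[-5*sqrt(2*y**2 + 6)/4] = -5*sqrt(2)*y/(4*sqrt(y**2 + 3)) = f(y).
F(7/2) = -5*sqrt(122)/8; F(-1/2) = -5*sqrt(26)/8.
Integral = F(7/2) - F(-1/2) = -5*sqrt(122)/8 + 5*sqrt(26)/8.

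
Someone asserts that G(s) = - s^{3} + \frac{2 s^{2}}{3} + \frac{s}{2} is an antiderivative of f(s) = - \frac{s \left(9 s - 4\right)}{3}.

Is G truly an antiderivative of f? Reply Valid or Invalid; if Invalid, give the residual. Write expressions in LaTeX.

Invalid: d/ds[G] - f = \frac{1}{2}, which is not 0.

d/ds[G] = - 3 s^{2} + \frac{4 s}{3} + \frac{1}{2}
d/ds[G] - f(s) = \frac{1}{2} != 0.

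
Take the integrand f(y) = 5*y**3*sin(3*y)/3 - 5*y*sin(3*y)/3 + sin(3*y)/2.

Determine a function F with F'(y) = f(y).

The integrand splits into summands that can be handled one at a time.
Check: d/dy[-5*y**3*cos(3*y)/9 + 5*y**2*sin(3*y)/9 + 25*y*cos(3*y)/27 - 25*sin(3*y)/81 - cos(3*y)/6] = 5*y**3*sin(3*y)/3 - 5*y*sin(3*y)/3 + sin(3*y)/2 = f(y).

An antiderivative is F(y) = -5*y**3*cos(3*y)/9 + 5*y**2*sin(3*y)/9 + 25*y*cos(3*y)/27 - 25*sin(3*y)/81 - cos(3*y)/6.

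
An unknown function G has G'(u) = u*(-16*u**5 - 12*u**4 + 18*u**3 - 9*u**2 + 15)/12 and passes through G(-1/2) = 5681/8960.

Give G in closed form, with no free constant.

A candidate passes only if d/du[G] lands on the given G'(u) exactly.
A general antiderivative is -4*u**7/21 - u**6/6 + 3*u**5/10 - 3*u**4/16 + 5*u**2/8 + C.
The condition gives C = 5681/8960 - (1201/8960) = 1/2.
So G(u) = -4*u**7/21 - u**6/6 + 3*u**5/10 - 3*u**4/16 + 5*u**2/8 + 1/2.
Check: d/du[-4*u**7/21 - u**6/6 + 3*u**5/10 - 3*u**4/16 + 5*u**2/8 + 1/2] = -4*u**6/3 - u**5 + 3*u**4/2 - 3*u**3/4 + 5*u/4, which equals G'(u).

G(u) = -4*u**7/21 - u**6/6 + 3*u**5/10 - 3*u**4/16 + 5*u**2/8 + 1/2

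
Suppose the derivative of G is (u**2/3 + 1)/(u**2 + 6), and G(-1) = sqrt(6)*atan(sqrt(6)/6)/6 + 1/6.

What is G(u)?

G(u) = (2*u - sqrt(6)*atan(sqrt(6)*u/6) + 3)/6

Whatever form G(u) takes, its d/du must return the stated G'(u).
A general antiderivative is u/3 - sqrt(6)*atan(sqrt(6)*u/6)/6 + C.
The condition gives C = sqrt(6)*atan(sqrt(6)/6)/6 + 1/6 - (-1/3 + sqrt(6)*atan(sqrt(6)/6)/6) = 1/2.
So G(u) = (2*u - sqrt(6)*atan(sqrt(6)*u/6) + 3)/6.
Check: d/du[(2*u - sqrt(6)*atan(sqrt(6)*u/6) + 3)/6] = (u**2 + 3)/(3*u**2 + 18), which equals G'(u).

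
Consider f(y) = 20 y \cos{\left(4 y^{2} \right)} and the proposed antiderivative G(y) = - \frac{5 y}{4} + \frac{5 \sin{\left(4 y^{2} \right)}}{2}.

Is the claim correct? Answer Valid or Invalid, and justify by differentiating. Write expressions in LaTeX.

d/dy[G] = 20 y \cos{\left(4 y^{2} \right)} - \frac{5}{4}
d/dy[G] - f(y) = - \frac{5}{4} != 0.

Invalid: d/dy[G] - f = - \frac{5}{4}, which is not 0.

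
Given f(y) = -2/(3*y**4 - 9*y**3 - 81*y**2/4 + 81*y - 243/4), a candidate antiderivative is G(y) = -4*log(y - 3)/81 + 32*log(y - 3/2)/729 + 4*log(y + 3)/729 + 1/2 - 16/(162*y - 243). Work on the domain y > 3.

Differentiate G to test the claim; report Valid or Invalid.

Valid: G'(y) = f(y).

d/dy[G] = -8/(12*y**4 - 36*y**3 - 81*y**2 + 324*y - 243)
This equals f(y) exactly, so the claim holds.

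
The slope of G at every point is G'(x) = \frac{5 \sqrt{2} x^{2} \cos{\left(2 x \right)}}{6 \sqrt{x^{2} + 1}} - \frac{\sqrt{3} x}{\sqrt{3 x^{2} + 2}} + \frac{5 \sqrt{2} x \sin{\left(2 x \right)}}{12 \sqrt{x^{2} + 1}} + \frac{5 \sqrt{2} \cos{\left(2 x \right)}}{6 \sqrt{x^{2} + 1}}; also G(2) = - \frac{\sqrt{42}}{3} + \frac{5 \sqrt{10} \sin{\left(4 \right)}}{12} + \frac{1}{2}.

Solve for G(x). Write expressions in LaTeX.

G(x) = \frac{5 \sqrt{2} \sqrt{x^{2} + 1} \sin{\left(2 x \right)} - 4 \sqrt{3} \sqrt{3 x^{2} + 2} + 6}{12}

Integrate term by term and add the pieces.
A general antiderivative is \frac{5 \sqrt{\frac{x^{2}}{2} + \frac{1}{2}} \sin{\left(2 x \right)}}{6} - \sqrt{x^{2} + \frac{2}{3}} + C.
The condition gives C = - \frac{\sqrt{42}}{3} + \frac{5 \sqrt{10} \sin{\left(4 \right)}}{12} + \frac{1}{2} - (- \frac{\sqrt{42}}{3} + \frac{5 \sqrt{10} \sin{\left(4 \right)}}{12}) = \frac{1}{2}.
So G(x) = \frac{5 \sqrt{2} \sqrt{x^{2} + 1} \sin{\left(2 x \right)} - 4 \sqrt{3} \sqrt{3 x^{2} + 2} + 6}{12}.
Check: d/dx[\frac{5 \sqrt{2} \sqrt{x^{2} + 1} \sin{\left(2 x \right)} - 4 \sqrt{3} \sqrt{3 x^{2} + 2} + 6}{12}] = \frac{10 \sqrt{2} x^{2} \sqrt{3 x^{2} + 2} \cos{\left(2 x \right)} - 12 \sqrt{3} x \sqrt{x^{2} + 1} + 5 \sqrt{2} x \sqrt{3 x^{2} + 2} \sin{\left(2 x \right)} + 10 \sqrt{2} \sqrt{3 x^{2} + 2} \cos{\left(2 x \right)}}{12 \sqrt{x^{2} + 1} \sqrt{3 x^{2} + 2}}, which equals G'(x).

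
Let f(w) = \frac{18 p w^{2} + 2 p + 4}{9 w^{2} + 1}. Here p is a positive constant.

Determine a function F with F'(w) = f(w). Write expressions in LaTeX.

An antiderivative is F(w) = \frac{2 \left(3 p w + 2 \operatorname{atan}{\left(3 w \right)}\right)}{3}.

Check any antiderivative F(w) by computing F'(w) and comparing it with f(w).
Check: d/dw[\frac{2 \left(3 p w + 2 \operatorname{atan}{\left(3 w \right)}\right)}{3}] = \frac{18 p w^{2} + 2 p + 4}{9 w^{2} + 1} = f(w).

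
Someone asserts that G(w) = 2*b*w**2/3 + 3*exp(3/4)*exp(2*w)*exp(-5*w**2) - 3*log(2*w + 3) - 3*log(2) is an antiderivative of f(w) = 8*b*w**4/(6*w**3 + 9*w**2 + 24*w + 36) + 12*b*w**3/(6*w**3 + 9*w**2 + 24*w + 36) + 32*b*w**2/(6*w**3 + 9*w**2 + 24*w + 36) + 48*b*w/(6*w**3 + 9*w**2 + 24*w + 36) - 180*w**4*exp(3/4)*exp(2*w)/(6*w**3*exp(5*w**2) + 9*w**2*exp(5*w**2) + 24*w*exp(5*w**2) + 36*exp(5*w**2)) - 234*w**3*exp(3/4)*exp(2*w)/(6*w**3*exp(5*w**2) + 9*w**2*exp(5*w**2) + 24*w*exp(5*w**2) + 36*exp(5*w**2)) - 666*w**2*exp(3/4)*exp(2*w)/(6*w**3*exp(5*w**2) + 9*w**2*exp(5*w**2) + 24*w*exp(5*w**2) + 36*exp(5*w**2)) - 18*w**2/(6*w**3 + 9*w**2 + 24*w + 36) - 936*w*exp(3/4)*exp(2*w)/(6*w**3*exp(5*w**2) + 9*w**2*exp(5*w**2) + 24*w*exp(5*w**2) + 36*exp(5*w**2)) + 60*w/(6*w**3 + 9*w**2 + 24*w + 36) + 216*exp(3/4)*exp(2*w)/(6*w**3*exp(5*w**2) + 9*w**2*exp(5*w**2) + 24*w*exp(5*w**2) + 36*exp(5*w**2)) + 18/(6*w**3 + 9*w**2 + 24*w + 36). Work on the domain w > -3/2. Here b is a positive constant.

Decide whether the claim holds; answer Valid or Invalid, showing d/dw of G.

Invalid: d/dw[G] - f = -10/(w**2 + 4), which is not 0.

d/dw[G] = (8*b*w**2*exp(5*w**2) + 12*b*w*exp(5*w**2) - 180*w**2*exp(3/4)*exp(2*w) - 234*w*exp(3/4)*exp(2*w) + 54*exp(3/4)*exp(2*w) - 18*exp(5*w**2))/(6*w*exp(5*w**2) + 9*exp(5*w**2))
d/dw[G] - f(w) = -10/(w**2 + 4) != 0.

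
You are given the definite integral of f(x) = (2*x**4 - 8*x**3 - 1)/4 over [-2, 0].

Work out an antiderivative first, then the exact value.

Since d/dx undoes antidifferentiation here, F'(x) = f(x) is required of F(x).
F(x) = x**5/10 - x**4/2 - x/4 is an antiderivative of f.
Check: d/dx[x**5/10 - x**4/2 - x/4] = x**4/2 - 2*x**3 - 1/4, which equals f(x).
F(0) = 0; F(-2) = -107/10.
Integral = F(0) - F(-2) = 107/10.

Antiderivative: F(x) = x**5/10 - x**4/2 - x/4; value = 107/10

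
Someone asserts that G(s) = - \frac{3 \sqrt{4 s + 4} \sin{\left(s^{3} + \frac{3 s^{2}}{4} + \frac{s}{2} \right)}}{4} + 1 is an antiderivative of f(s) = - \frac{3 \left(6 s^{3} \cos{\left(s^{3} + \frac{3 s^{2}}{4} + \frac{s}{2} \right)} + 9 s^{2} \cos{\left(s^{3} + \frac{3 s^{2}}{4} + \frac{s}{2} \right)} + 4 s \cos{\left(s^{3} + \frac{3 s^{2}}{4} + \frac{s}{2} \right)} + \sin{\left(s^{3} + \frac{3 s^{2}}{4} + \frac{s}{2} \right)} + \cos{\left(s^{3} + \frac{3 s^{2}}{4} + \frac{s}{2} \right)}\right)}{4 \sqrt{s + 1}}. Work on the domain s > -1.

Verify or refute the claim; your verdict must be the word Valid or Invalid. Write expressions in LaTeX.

d/ds[G] = \frac{- 18 s^{3} \cos{\left(s^{3} + \frac{3 s^{2}}{4} + \frac{s}{2} \right)} - 27 s^{2} \cos{\left(s^{3} + \frac{3 s^{2}}{4} + \frac{s}{2} \right)} - 12 s \cos{\left(s^{3} + \frac{3 s^{2}}{4} + \frac{s}{2} \right)} - 3 \sin{\left(s^{3} + \frac{3 s^{2}}{4} + \frac{s}{2} \right)} - 3 \cos{\left(s^{3} + \frac{3 s^{2}}{4} + \frac{s}{2} \right)}}{4 \sqrt{s + 1}}
This equals f(s) exactly, so the claim holds.

Valid - differentiating G returns exactly f.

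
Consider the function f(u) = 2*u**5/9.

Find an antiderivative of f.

Check any antiderivative F(u) by computing F'(u) and comparing it with f(u).
Check: d/du[u**6/27] = 2*u**5/9 = f(u).

An antiderivative is F(u) = u**6/27.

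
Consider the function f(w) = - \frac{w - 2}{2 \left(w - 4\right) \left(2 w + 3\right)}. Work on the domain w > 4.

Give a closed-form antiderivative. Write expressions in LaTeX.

An antiderivative is F(w) = - \frac{\log{\left(w - 4 \right)}}{11} - \frac{7 \log{\left(w + \frac{3}{2} \right)}}{44}.

Factor the denominator (2 \left(w - 4\right) \left(2 w + 3\right)) and decompose: f = - \frac{7}{22 \left(2 w + 3\right)} - \frac{1}{11 \left(w - 4\right)}; each piece integrates to a log, atan, or power term.
Check: d/dw[- \frac{\log{\left(w - 4 \right)}}{11} - \frac{7 \log{\left(w + \frac{3}{2} \right)}}{44}] = \frac{2 - w}{4 w^{2} - 10 w - 24}, which equals f(w).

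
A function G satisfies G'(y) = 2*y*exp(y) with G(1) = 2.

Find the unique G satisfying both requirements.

G'(y) has the shape u'v + uv' for u = 2*y - 2 and v = exp(y) — it is the derivative of the product u*v.
A general antiderivative is (2*y - 2)*exp(y) + C.
The condition gives C = 2 - (0) = 2.
So G(y) = 2*(y*exp(y) - exp(y) + 1).
Check: d/dy[2*(y*exp(y) - exp(y) + 1)] = 2*y*exp(y) = G'(y).

G(y) = 2*(y*exp(y) - exp(y) + 1)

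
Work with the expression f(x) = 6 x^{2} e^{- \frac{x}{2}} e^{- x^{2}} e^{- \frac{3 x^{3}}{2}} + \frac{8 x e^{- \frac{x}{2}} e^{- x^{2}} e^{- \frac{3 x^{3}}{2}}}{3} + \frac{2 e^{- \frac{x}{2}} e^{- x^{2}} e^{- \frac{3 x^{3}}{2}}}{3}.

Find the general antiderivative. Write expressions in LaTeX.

The substitution u = - \frac{3 x^{3}}{2} - x^{2} - \frac{x}{2} works: f is exactly (dF/du)*(du/dx) for that inner function.
Check: d/dx[- \frac{4 e^{- \frac{x}{2}} e^{- x^{2}} e^{- \frac{3 x^{3}}{2}}}{3}] = \frac{\left(18 x^{2} + 8 x + 2\right) e^{- \frac{x}{2}} e^{- x^{2}} e^{- \frac{3 x^{3}}{2}}}{3}, which equals f(x).

F(x) = - \frac{4 e^{- \frac{x}{2}} e^{- x^{2}} e^{- \frac{3 x^{3}}{2}}}{3} + C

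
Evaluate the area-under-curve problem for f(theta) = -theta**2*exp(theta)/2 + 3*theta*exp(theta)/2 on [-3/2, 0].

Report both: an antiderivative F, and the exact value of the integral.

Antiderivative: F(theta) = -theta**2*exp(theta)/2 + 5*theta*exp(theta)/2 - 5*exp(theta)/2; value = -5/2 + 59*exp(-3/2)/8

Recognize the product-rule pattern: f = u'v + uv' with u = -theta**2/2 + 5*theta/2 - 5/2, v = exp(theta), so integration by parts undoes it.
F(theta) = -theta**2*exp(theta)/2 + 5*theta*exp(theta)/2 - 5*exp(theta)/2 is an antiderivative of f.
Check: d/dtheta[-theta**2*exp(theta)/2 + 5*theta*exp(theta)/2 - 5*exp(theta)/2] = -theta**2*exp(theta)/2 + 3*theta*exp(theta)/2 = f(theta).
F(0) = -5/2; F(-3/2) = -59*exp(-3/2)/8.
Integral = F(0) - F(-3/2) = -5/2 + 59*exp(-3/2)/8.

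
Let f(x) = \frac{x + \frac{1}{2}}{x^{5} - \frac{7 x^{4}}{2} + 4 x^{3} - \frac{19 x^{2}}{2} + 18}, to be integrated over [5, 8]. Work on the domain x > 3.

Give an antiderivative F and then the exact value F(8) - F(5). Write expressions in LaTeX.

Antiderivative: F(x) = \frac{7 \log{\left(x - 3 \right)}}{156} - \frac{32 \log{\left(x - \frac{3}{2} \right)}}{375} - \frac{\log{\left(x + 1 \right)}}{100} + \frac{41 \log{\left(x^{2} + 4 \right)}}{1625} - \frac{27 \operatorname{atan}{\left(\frac{x}{2} \right)}}{3250}; value = - \frac{32 \log{\left(\frac{13}{2} \right)}}{375} - \frac{41 \log{\left(29 \right)}}{1625} - \frac{7 \log{\left(2 \right)}}{156} - \frac{\log{\left(9 \right)}}{100} - \frac{27 \operatorname{atan}{\left(4 \right)}}{3250} + \frac{27 \operatorname{atan}{\left(\frac{5}{2} \right)}}{3250} + \frac{\log{\left(6 \right)}}{100} + \frac{7 \log{\left(5 \right)}}{156} + \frac{41 \log{\left(68 \right)}}{1625} + \frac{32 \log{\left(\frac{7}{2} \right)}}{375}

The denominator factors as \left(x - 3\right) \left(x + 1\right) \left(2 x - 3\right) \left(x^{2} + 4\right); partial fractions split f into directly integrable pieces: \frac{82 x - 27}{1625 \left(x^{2} + 4\right)} - \frac{64}{375 \left(2 x - 3\right)} - \frac{1}{100 \left(x + 1\right)} + \frac{7}{156 \left(x - 3\right)}.
F(x) = \frac{7 \log{\left(x - 3 \right)}}{156} - \frac{32 \log{\left(x - \frac{3}{2} \right)}}{375} - \frac{\log{\left(x + 1 \right)}}{100} + \frac{41 \log{\left(x^{2} + 4 \right)}}{1625} - \frac{27 \operatorname{atan}{\left(\frac{x}{2} \right)}}{3250} is an antiderivative of f.
Check: d/dx[\frac{7 \log{\left(x - 3 \right)}}{156} - \frac{32 \log{\left(x - \frac{3}{2} \right)}}{375} - \frac{\log{\left(x + 1 \right)}}{100} + \frac{41 \log{\left(x^{2} + 4 \right)}}{1625} - \frac{27 \operatorname{atan}{\left(\frac{x}{2} \right)}}{3250}] = \frac{2 x + 1}{2 x^{5} - 7 x^{4} + 8 x^{3} - 19 x^{2} + 36}, which equals f(x).
F(8) = - \frac{32 \log{\left(\frac{13}{2} \right)}}{375} - \frac{\log{\left(9 \right)}}{100} - \frac{27 \operatorname{atan}{\left(4 \right)}}{3250} + \frac{7 \log{\left(5 \right)}}{156} + \frac{41 \log{\left(68 \right)}}{1625}; F(5) = - \frac{32 \log{\left(\frac{7}{2} \right)}}{375} - \frac{\log{\left(6 \right)}}{100} - \frac{27 \operatorname{atan}{\left(\frac{5}{2} \right)}}{3250} + \frac{7 \log{\left(2 \right)}}{156} + \frac{41 \log{\left(29 \right)}}{1625}.
Integral = F(8) - F(5) = - \frac{32 \log{\left(\frac{13}{2} \right)}}{375} - \frac{41 \log{\left(29 \right)}}{1625} - \frac{7 \log{\left(2 \right)}}{156} - \frac{\log{\left(9 \right)}}{100} - \frac{27 \operatorname{atan}{\left(4 \right)}}{3250} + \frac{27 \operatorname{atan}{\left(\frac{5}{2} \right)}}{3250} + \frac{\log{\left(6 \right)}}{100} + \frac{7 \log{\left(5 \right)}}{156} + \frac{41 \log{\left(68 \right)}}{1625} + \frac{32 \log{\left(\frac{7}{2} \right)}}{375}.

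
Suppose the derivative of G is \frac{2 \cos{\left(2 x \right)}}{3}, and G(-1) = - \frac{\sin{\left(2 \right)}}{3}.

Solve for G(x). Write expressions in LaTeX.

Any candidate G(x) must reproduce the stated G'(x) exactly.
A general antiderivative is \frac{\sin{\left(2 x \right)}}{3} + C.
The condition gives C = - \frac{\sin{\left(2 \right)}}{3} - (- \frac{\sin{\left(2 \right)}}{3}) = 0.
So G(x) = \frac{\sin{\left(2 x \right)}}{3}.
Check: d/dx[\frac{\sin{\left(2 x \right)}}{3}] = \frac{2 \cos{\left(2 x \right)}}{3} = G'(x).

G(x) = \frac{\sin{\left(2 x \right)}}{3}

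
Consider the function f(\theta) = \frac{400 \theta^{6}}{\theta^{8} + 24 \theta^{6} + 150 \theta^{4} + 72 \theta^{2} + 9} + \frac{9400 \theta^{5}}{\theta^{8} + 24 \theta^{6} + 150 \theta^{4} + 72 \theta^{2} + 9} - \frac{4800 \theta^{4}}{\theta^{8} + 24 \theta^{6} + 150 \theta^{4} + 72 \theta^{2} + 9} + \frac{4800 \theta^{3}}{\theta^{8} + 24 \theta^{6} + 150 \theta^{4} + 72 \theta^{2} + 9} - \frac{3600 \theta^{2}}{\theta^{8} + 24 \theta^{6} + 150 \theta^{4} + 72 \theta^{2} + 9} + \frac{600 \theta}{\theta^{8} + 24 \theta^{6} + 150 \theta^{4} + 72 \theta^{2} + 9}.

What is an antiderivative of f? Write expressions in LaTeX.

Recognize the product-rule pattern: f = u'v + uv' with u = \frac{25 \left(4 \theta^{2} - 2 \theta\right)^{2}}{3}, v = \frac{1}{\frac{\theta^{4}}{3} + 4 \theta^{2} + 1}, so integration by parts undoes it.
Check: d/d\theta[\frac{25 \left(4 \theta^{2} - 2 \theta\right)^{2}}{3 \left(\frac{\theta^{4}}{3} + 4 \theta^{2} + 1\right)}] = \frac{400 \theta^{6} + 9400 \theta^{5} - 4800 \theta^{4} + 4800 \theta^{3} - 3600 \theta^{2} + 600 \theta}{\theta^{8} + 24 \theta^{6} + 150 \theta^{4} + 72 \theta^{2} + 9}, which equals f(\theta).

An antiderivative is F(\theta) = \frac{25 \left(4 \theta^{2} - 2 \theta\right)^{2}}{3 \left(\frac{\theta^{4}}{3} + 4 \theta^{2} + 1\right)}.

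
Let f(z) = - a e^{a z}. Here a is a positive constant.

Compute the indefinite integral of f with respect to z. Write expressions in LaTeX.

F(z) = - e^{a z} + C

A first test for any F(z): its z-derivative must equal f(z) identically.
Check: d/dz[- e^{a z}] = - a e^{a z} = f(z).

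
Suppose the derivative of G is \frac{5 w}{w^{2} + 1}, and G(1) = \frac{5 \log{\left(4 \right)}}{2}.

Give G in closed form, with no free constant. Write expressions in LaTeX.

G(w) = \frac{5 \log{\left(2 w^{2} + 2 \right)}}{2}

The substitution u = 2 w^{2} + 2 works: G'(w) is exactly (dG/du)*(du/dw) for that inner function.
A general antiderivative is \frac{5 \log{\left(2 w^{2} + 2 \right)}}{2} + C.
The condition gives C = \frac{5 \log{\left(4 \right)}}{2} - (\frac{5 \log{\left(4 \right)}}{2}) = 0.
So G(w) = \frac{5 \log{\left(2 w^{2} + 2 \right)}}{2}.
Check: d/dw[\frac{5 \log{\left(2 w^{2} + 2 \right)}}{2}] = \frac{5 w}{w^{2} + 1} = G'(w).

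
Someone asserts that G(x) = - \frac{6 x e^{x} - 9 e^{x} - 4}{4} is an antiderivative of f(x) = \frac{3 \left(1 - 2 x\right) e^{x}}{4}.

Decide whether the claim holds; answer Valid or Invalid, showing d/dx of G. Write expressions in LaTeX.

d/dx[G] = - \frac{3 x e^{x}}{2} + \frac{3 e^{x}}{4}
This equals f(x) exactly, so the claim holds.

Valid. The derivative of G reproduces f.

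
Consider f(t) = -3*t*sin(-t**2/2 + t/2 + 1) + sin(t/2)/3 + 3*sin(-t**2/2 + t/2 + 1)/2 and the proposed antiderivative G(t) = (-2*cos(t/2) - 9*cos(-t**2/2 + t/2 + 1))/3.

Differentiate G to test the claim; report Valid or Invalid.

d/dt[G] = -3*t*sin(-t**2/2 + t/2 + 1) + sin(t/2)/3 + 3*sin(-t**2/2 + t/2 + 1)/2
This equals f(t) exactly, so the claim holds.

Valid - differentiating G returns exactly f.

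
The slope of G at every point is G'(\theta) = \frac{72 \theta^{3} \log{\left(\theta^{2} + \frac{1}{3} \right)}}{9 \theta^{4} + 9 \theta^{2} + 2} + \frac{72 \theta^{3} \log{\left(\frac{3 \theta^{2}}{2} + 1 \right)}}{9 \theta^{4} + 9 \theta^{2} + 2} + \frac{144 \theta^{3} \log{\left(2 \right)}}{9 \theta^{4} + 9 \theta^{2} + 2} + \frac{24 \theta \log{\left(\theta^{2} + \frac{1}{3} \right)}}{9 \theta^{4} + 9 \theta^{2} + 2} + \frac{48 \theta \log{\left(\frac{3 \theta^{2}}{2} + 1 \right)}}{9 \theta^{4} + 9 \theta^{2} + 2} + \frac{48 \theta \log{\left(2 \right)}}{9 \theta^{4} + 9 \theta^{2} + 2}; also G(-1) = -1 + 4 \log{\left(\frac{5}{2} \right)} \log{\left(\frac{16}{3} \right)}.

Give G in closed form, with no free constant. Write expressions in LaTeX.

G'(\theta) has the shape u'v + uv' for u = 4 \log{\left(\frac{3 \theta^{2}}{2} + 1 \right)} and v = \log{\left(4 \theta^{2} + \frac{4}{3} \right)} — it is the derivative of the product u*v.
A general antiderivative is 4 \log{\left(\frac{3 \theta^{2}}{2} + 1 \right)} \log{\left(4 \theta^{2} + \frac{4}{3} \right)} + C.
The condition gives C = -1 + 4 \log{\left(\frac{5}{2} \right)} \log{\left(\frac{16}{3} \right)} - (4 \log{\left(\frac{5}{2} \right)} \log{\left(\frac{16}{3} \right)}) = -1.
So G(\theta) = 4 \log{\left(\frac{3 \theta^{2}}{2} + 1 \right)} \log{\left(4 \theta^{2} + \frac{4}{3} \right)} - 1.
Check: d/d\theta[4 \log{\left(\frac{3 \theta^{2}}{2} + 1 \right)} \log{\left(4 \theta^{2} + \frac{4}{3} \right)} - 1] = \frac{72 \theta^{3} \log{\left(\theta^{2} + \frac{1}{3} \right)} + 72 \theta^{3} \log{\left(\frac{3 \theta^{2}}{2} + 1 \right)} + 144 \theta^{3} \log{\left(2 \right)} + 24 \theta \log{\left(\theta^{2} + \frac{1}{3} \right)} + 48 \theta \log{\left(\frac{3 \theta^{2}}{2} + 1 \right)} + 48 \theta \log{\left(2 \right)}}{9 \theta^{4} + 9 \theta^{2} + 2}, which equals G'(\theta).

G(\theta) = 4 \log{\left(\frac{3 \theta^{2}}{2} + 1 \right)} \log{\left(4 \theta^{2} + \frac{4}{3} \right)} - 1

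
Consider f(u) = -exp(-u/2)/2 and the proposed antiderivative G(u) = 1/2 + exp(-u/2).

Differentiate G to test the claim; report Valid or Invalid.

d/du[G] = -exp(-u/2)/2
This equals f(u) exactly, so the claim holds.

Valid - the claim checks out under differentiation.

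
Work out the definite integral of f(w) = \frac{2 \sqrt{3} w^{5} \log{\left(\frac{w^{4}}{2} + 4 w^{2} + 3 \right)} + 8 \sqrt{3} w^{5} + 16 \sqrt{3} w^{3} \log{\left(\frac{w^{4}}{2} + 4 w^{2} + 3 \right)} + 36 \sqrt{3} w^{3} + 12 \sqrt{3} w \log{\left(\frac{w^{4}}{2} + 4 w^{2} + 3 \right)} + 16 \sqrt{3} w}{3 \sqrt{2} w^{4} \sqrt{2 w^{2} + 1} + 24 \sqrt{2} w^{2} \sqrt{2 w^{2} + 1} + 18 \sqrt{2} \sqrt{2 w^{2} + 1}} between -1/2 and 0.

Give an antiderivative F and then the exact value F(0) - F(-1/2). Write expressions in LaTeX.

Antiderivative: F(w) = \frac{\sqrt{3 w^{2} + \frac{3}{2}} \log{\left(\frac{w^{4}}{2} + 4 w^{2} + 3 \right)}}{3}; value = - \frac{\log{\left(\frac{129}{32} \right)}}{2} + \frac{\sqrt{6} \log{\left(3 \right)}}{6}

f has the shape u'v + uv' for u = \frac{\sqrt{3 w^{2} + \frac{3}{2}}}{3} and v = \log{\left(\frac{w^{4}}{2} + 4 w^{2} + 3 \right)} — it is the derivative of the product u*v.
F(w) = \frac{\sqrt{3 w^{2} + \frac{3}{2}} \log{\left(\frac{w^{4}}{2} + 4 w^{2} + 3 \right)}}{3} is an antiderivative of f.
Check: d/dw[\frac{\sqrt{3 w^{2} + \frac{3}{2}} \log{\left(\frac{w^{4}}{2} + 4 w^{2} + 3 \right)}}{3}] = \frac{2 \sqrt{3} w^{5} \log{\left(\frac{w^{4}}{2} + 4 w^{2} + 3 \right)} + 8 \sqrt{3} w^{5} + 16 \sqrt{3} w^{3} \log{\left(\frac{w^{4}}{2} + 4 w^{2} + 3 \right)} + 36 \sqrt{3} w^{3} + 12 \sqrt{3} w \log{\left(\frac{w^{4}}{2} + 4 w^{2} + 3 \right)} + 16 \sqrt{3} w}{3 \sqrt{2} w^{4} \sqrt{2 w^{2} + 1} + 24 \sqrt{2} w^{2} \sqrt{2 w^{2} + 1} + 18 \sqrt{2} \sqrt{2 w^{2} + 1}} = f(w).
F(0) = \frac{\sqrt{6} \log{\left(3 \right)}}{6}; F(-1/2) = \frac{\log{\left(\frac{129}{32} \right)}}{2}.
Integral = F(0) - F(-1/2) = - \frac{\log{\left(\frac{129}{32} \right)}}{2} + \frac{\sqrt{6} \log{\left(3 \right)}}{6}.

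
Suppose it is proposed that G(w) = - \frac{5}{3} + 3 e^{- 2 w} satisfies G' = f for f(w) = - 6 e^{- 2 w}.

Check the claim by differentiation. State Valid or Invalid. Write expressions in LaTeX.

d/dw[G] = - 6 e^{- 2 w}
This equals f(w) exactly, so the claim holds.

Valid. The derivative of G reproduces f.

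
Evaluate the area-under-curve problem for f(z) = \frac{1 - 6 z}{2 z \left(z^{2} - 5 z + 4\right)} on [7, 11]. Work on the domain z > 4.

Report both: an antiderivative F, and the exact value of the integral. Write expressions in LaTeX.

The denominator factors as 2 z \left(z - 4\right) \left(z - 1\right); partial fractions split f into directly integrable pieces: \frac{5}{6 \left(z - 1\right)} - \frac{23}{24 \left(z - 4\right)} + \frac{1}{8 z}.
F(z) = \frac{\log{\left(z \right)}}{8} - \frac{23 \log{\left(z - 4 \right)}}{24} + \frac{5 \log{\left(z - 1 \right)}}{6} is an antiderivative of f.
Check: d/dz[\frac{\log{\left(z \right)}}{8} - \frac{23 \log{\left(z - 4 \right)}}{24} + \frac{5 \log{\left(z - 1 \right)}}{6}] = \frac{1 - 6 z}{2 z^{3} - 10 z^{2} + 8 z}, which equals f(z).
F(11) = - \frac{23 \log{\left(7 \right)}}{24} + \frac{\log{\left(11 \right)}}{8} + \frac{5 \log{\left(10 \right)}}{6}; F(7) = - \frac{23 \log{\left(3 \right)}}{24} + \frac{\log{\left(7 \right)}}{8} + \frac{5 \log{\left(6 \right)}}{6}.
Integral = F(11) - F(7) = - \frac{13 \log{\left(7 \right)}}{12} - \frac{5 \log{\left(6 \right)}}{6} + \frac{\log{\left(11 \right)}}{8} + \frac{23 \log{\left(3 \right)}}{24} + \frac{5 \log{\left(10 \right)}}{6}.

Antiderivative: F(z) = \frac{\log{\left(z \right)}}{8} - \frac{23 \log{\left(z - 4 \right)}}{24} + \frac{5 \log{\left(z - 1 \right)}}{6}; value = - \frac{13 \log{\left(7 \right)}}{12} - \frac{5 \log{\left(6 \right)}}{6} + \frac{\log{\left(11 \right)}}{8} + \frac{23 \log{\left(3 \right)}}{24} + \frac{5 \log{\left(10 \right)}}{6}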